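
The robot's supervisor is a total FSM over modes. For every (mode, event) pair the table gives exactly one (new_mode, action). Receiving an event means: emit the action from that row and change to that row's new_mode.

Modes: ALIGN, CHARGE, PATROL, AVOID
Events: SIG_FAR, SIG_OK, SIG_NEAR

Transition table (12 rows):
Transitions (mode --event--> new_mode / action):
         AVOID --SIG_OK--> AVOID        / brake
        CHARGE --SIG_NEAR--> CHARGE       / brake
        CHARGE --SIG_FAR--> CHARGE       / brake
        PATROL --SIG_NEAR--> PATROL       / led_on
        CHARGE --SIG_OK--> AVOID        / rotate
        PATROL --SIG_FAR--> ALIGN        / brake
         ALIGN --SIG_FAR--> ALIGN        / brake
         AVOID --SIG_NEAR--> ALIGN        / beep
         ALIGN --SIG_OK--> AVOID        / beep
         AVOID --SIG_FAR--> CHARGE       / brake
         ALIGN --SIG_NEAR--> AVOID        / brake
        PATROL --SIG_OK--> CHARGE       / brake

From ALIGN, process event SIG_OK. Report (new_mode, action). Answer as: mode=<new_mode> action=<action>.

mode=AVOID action=beep

current mode = ALIGN; filter table to that mode:
  (ALIGN, SIG_FAR) → (ALIGN, brake)
  (ALIGN, SIG_OK) → (AVOID, beep)  ← event matches
  (ALIGN, SIG_NEAR) → (AVOID, brake)
event = SIG_OK selects (AVOID, beep)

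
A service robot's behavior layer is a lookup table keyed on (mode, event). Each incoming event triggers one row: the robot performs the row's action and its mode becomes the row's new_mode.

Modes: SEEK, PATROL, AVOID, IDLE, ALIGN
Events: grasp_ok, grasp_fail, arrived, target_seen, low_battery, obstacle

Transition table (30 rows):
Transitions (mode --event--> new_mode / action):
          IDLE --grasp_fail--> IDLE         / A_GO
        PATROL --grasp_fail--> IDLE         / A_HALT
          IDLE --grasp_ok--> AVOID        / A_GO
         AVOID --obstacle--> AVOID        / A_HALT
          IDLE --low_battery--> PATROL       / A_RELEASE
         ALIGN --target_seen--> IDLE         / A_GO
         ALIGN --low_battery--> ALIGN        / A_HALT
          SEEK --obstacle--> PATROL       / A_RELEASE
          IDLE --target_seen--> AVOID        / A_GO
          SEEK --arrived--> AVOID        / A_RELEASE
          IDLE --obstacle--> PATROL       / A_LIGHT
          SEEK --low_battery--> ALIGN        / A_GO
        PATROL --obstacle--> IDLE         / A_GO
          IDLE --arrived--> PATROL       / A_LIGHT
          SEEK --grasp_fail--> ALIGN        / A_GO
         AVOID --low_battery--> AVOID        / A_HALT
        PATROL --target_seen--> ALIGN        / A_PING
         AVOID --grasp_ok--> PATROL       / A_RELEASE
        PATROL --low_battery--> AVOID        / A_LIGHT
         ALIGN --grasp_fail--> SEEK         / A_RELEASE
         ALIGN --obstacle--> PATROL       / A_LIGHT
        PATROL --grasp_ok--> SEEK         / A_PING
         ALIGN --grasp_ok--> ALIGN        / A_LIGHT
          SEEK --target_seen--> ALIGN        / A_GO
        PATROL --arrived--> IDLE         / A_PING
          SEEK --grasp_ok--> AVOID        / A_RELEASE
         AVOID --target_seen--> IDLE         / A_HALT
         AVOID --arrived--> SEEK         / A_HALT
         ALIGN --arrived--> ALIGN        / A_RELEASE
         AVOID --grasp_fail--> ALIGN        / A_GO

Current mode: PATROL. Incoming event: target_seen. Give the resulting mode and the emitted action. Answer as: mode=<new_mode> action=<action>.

current mode = PATROL; filter table to that mode:
  (PATROL, grasp_fail) → (IDLE, A_HALT)
  (PATROL, obstacle) → (IDLE, A_GO)
  (PATROL, target_seen) → (ALIGN, A_PING)  ← event matches
  (PATROL, low_battery) → (AVOID, A_LIGHT)
  (PATROL, grasp_ok) → (SEEK, A_PING)
  (PATROL, arrived) → (IDLE, A_PING)
event = target_seen selects (ALIGN, A_PING)

mode=ALIGN action=A_PING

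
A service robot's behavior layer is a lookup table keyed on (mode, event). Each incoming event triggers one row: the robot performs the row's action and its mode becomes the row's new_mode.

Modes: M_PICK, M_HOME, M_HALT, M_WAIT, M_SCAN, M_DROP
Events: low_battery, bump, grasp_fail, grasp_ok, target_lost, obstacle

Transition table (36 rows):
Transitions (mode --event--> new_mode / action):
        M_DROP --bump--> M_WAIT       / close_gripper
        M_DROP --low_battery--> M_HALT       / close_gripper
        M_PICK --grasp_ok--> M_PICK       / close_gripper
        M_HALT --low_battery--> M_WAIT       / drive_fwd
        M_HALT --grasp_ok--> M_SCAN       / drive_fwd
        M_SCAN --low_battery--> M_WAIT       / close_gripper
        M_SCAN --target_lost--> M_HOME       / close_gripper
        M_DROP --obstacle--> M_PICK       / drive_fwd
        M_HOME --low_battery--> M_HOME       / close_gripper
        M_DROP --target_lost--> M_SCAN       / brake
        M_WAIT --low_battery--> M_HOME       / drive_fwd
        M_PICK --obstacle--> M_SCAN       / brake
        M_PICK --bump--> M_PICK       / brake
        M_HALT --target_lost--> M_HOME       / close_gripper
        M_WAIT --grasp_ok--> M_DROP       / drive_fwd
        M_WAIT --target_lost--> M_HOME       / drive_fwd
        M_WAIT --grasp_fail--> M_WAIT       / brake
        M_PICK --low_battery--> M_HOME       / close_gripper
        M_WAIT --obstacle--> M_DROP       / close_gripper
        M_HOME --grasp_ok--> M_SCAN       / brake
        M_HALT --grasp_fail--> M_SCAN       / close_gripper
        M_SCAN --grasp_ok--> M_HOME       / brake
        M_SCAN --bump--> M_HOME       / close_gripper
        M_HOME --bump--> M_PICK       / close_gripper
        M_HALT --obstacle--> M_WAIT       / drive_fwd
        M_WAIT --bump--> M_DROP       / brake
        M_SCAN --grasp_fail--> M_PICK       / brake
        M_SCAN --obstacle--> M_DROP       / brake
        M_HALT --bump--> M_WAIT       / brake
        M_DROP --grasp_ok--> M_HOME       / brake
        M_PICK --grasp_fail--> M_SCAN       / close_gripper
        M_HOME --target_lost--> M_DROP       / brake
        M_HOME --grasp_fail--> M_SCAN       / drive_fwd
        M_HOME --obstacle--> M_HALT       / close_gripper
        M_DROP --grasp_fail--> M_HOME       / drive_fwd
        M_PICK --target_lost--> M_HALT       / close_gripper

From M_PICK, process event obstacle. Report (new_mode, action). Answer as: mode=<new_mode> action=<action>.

current mode = M_PICK; filter table to that mode:
  (M_PICK, grasp_ok) → (M_PICK, close_gripper)
  (M_PICK, obstacle) → (M_SCAN, brake)  ← event matches
  (M_PICK, bump) → (M_PICK, brake)
  (M_PICK, low_battery) → (M_HOME, close_gripper)
  (M_PICK, grasp_fail) → (M_SCAN, close_gripper)
  (M_PICK, target_lost) → (M_HALT, close_gripper)
event = obstacle selects (M_SCAN, brake)

mode=M_SCAN action=brake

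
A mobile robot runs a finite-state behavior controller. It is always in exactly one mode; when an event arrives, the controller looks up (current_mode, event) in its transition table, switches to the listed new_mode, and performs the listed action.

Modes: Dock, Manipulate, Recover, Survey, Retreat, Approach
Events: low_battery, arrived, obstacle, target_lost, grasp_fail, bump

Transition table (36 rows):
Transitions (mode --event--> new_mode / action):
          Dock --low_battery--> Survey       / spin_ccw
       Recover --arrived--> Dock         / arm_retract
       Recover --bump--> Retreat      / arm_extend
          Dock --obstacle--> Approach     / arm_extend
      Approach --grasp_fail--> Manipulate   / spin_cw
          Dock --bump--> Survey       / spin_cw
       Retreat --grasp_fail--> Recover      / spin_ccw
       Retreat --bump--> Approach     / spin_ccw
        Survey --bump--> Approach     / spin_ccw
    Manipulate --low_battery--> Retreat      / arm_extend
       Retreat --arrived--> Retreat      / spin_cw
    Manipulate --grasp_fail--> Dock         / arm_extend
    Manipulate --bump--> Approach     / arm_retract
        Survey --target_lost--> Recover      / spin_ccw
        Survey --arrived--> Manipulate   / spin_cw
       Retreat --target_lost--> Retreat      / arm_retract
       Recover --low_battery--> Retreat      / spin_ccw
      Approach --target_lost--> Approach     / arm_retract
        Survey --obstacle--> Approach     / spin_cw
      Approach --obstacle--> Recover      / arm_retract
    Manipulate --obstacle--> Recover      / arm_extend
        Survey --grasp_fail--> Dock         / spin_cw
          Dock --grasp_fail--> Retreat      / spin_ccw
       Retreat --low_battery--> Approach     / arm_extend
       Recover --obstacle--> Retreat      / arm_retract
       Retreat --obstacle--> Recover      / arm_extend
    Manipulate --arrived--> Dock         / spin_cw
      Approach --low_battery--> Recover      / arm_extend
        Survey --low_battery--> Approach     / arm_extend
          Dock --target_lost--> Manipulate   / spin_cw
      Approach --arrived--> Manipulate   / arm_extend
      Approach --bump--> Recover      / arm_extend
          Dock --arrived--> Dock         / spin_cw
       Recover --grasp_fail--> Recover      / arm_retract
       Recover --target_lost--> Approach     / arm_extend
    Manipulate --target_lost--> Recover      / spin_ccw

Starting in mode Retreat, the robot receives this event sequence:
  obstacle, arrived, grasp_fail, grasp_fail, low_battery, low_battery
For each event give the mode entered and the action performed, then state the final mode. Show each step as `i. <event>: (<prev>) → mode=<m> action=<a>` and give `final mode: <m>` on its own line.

final mode: Approach

1. obstacle: (Retreat) → mode=Recover action=arm_extend
2. arrived: (Recover) → mode=Dock action=arm_retract
3. grasp_fail: (Dock) → mode=Retreat action=spin_ccw
4. grasp_fail: (Retreat) → mode=Recover action=spin_ccw
5. low_battery: (Recover) → mode=Retreat action=spin_ccw
6. low_battery: (Retreat) → mode=Approach action=arm_extend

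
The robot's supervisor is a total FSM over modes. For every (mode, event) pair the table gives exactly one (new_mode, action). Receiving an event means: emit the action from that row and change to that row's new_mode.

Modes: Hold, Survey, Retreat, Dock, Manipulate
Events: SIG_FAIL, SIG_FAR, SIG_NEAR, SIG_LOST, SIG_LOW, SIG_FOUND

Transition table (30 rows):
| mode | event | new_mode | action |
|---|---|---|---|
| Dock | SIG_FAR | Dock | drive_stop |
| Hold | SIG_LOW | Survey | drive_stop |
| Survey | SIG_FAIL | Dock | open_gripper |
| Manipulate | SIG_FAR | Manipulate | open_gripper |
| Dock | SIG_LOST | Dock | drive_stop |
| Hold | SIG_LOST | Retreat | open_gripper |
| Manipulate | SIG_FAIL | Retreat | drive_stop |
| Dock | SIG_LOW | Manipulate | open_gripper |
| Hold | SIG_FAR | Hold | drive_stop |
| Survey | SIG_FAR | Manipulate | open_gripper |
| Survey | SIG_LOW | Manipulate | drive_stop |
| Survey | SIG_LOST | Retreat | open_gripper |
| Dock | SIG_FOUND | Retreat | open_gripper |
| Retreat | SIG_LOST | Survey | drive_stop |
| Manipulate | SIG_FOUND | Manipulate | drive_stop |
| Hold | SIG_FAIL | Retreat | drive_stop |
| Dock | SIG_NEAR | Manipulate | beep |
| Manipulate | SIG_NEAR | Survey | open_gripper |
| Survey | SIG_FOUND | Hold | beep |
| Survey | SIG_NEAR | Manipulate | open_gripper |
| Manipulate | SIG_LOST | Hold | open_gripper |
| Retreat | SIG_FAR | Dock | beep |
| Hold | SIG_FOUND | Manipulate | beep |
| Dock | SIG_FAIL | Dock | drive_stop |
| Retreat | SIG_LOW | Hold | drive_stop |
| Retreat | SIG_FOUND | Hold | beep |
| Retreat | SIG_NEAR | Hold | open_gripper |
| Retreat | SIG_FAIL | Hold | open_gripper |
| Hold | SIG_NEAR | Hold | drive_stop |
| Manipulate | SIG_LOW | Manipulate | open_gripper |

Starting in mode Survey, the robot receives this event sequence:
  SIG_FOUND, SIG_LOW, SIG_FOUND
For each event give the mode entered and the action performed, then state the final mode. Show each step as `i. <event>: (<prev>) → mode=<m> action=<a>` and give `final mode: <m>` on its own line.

1. SIG_FOUND: (Survey) → mode=Hold action=beep
2. SIG_LOW: (Hold) → mode=Survey action=drive_stop
3. SIG_FOUND: (Survey) → mode=Hold action=beep

final mode: Hold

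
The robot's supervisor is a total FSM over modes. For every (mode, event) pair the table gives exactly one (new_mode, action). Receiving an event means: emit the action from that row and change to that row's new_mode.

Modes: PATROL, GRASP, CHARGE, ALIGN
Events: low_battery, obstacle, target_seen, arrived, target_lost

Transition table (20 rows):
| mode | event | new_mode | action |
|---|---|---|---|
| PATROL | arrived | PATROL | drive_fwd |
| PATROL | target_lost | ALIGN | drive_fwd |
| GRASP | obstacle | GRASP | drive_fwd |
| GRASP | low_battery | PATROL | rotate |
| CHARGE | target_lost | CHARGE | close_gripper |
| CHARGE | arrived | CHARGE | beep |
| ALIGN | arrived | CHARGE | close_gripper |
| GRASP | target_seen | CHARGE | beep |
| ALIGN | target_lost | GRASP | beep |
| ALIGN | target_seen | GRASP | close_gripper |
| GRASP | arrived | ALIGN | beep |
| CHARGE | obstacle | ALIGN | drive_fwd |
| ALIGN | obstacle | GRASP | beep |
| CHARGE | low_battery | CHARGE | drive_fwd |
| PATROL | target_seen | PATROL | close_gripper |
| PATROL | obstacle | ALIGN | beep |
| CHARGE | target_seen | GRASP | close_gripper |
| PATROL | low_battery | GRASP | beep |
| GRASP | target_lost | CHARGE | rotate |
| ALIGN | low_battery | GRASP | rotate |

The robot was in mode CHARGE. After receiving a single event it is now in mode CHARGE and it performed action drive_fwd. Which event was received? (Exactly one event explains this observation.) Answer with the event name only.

try low_battery: (CHARGE, low_battery) → (CHARGE, drive_fwd)  ← matches
try obstacle: (CHARGE, obstacle) → (ALIGN, drive_fwd)
try target_seen: (CHARGE, target_seen) → (GRASP, close_gripper)
try arrived: (CHARGE, arrived) → (CHARGE, beep)
try target_lost: (CHARGE, target_lost) → (CHARGE, close_gripper)

low_battery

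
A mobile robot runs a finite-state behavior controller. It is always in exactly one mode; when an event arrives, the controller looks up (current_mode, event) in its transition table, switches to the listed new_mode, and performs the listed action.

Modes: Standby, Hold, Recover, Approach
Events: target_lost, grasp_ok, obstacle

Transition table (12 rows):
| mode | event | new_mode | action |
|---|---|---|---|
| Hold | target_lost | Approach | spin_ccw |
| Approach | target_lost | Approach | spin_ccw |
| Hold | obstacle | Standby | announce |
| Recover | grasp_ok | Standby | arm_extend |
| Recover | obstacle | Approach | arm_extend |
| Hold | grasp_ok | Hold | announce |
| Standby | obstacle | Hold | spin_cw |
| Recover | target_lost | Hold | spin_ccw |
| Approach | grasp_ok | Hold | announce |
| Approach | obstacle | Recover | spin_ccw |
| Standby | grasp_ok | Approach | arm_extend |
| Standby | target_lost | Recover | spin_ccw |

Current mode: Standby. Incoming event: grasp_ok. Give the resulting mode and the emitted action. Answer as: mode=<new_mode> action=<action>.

current mode = Standby; filter table to that mode:
  (Standby, obstacle) → (Hold, spin_cw)
  (Standby, grasp_ok) → (Approach, arm_extend)  ← event matches
  (Standby, target_lost) → (Recover, spin_ccw)
event = grasp_ok selects (Approach, arm_extend)

mode=Approach action=arm_extend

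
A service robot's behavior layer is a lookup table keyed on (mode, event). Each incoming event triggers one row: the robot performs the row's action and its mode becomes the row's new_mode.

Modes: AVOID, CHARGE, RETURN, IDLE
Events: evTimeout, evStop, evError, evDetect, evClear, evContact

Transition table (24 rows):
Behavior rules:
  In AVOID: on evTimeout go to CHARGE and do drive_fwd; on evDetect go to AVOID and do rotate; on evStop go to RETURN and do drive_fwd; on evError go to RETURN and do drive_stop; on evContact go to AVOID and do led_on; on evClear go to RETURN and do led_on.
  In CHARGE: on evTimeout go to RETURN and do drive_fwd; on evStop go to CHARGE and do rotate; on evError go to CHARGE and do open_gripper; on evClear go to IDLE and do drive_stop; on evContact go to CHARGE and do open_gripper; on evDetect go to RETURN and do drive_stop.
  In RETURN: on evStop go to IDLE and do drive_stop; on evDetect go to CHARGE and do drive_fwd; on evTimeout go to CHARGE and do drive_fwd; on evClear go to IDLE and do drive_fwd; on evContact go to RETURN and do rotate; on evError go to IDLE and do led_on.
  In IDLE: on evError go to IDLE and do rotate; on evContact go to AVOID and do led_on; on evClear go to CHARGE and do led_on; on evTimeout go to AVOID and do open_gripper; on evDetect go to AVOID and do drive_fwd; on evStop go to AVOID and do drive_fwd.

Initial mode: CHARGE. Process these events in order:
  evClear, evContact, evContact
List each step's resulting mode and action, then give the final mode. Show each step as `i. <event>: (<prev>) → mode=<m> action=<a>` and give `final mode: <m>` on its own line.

final mode: AVOID

1. evClear: (CHARGE) → mode=IDLE action=drive_stop
2. evContact: (IDLE) → mode=AVOID action=led_on
3. evContact: (AVOID) → mode=AVOID action=led_on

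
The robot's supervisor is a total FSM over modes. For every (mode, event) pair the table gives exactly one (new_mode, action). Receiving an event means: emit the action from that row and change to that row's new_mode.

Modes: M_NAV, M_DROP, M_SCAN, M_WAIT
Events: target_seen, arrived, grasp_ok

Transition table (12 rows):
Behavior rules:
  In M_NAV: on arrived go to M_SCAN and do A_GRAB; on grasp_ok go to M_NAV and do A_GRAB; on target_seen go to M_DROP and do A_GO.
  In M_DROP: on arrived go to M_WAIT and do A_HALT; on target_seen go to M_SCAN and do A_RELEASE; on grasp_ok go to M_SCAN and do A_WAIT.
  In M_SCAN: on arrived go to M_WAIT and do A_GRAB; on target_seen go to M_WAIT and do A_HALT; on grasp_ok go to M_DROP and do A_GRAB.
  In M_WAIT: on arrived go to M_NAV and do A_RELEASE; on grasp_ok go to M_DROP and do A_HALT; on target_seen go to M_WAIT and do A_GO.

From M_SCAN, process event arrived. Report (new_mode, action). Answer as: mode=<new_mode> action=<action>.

current mode = M_SCAN; filter table to that mode:
  (M_SCAN, arrived) → (M_WAIT, A_GRAB)  ← event matches
  (M_SCAN, target_seen) → (M_WAIT, A_HALT)
  (M_SCAN, grasp_ok) → (M_DROP, A_GRAB)
event = arrived selects (M_WAIT, A_GRAB)

mode=M_WAIT action=A_GRAB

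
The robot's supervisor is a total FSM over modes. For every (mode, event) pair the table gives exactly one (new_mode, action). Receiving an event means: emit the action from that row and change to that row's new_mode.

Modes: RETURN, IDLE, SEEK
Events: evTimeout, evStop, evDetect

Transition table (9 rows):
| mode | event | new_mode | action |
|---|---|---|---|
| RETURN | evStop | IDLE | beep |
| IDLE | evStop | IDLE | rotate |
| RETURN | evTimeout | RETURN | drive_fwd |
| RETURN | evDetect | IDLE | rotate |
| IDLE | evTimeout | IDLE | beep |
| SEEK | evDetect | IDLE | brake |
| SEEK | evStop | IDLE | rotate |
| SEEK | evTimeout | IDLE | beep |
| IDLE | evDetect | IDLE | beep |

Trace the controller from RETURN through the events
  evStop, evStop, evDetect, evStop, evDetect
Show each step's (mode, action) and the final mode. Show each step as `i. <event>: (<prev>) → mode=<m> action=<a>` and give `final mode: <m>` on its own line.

1. evStop: (RETURN) → mode=IDLE action=beep
2. evStop: (IDLE) → mode=IDLE action=rotate
3. evDetect: (IDLE) → mode=IDLE action=beep
4. evStop: (IDLE) → mode=IDLE action=rotate
5. evDetect: (IDLE) → mode=IDLE action=beep

final mode: IDLE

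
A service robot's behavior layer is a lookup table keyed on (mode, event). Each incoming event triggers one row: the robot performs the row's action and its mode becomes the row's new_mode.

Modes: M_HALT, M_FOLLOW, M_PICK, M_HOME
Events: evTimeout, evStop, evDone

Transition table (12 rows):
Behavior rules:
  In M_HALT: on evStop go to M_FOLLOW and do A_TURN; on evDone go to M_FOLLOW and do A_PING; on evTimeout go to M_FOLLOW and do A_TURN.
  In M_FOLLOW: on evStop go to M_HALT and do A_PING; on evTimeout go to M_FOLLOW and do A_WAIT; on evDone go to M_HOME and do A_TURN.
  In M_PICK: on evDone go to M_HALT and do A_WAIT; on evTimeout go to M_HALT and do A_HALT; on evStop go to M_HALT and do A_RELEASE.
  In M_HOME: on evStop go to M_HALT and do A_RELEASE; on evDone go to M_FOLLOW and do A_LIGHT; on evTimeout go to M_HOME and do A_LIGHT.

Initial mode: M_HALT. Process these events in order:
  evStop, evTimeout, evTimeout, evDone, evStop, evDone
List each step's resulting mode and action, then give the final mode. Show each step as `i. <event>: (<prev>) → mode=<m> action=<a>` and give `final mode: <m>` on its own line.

final mode: M_FOLLOW

1. evStop: (M_HALT) → mode=M_FOLLOW action=A_TURN
2. evTimeout: (M_FOLLOW) → mode=M_FOLLOW action=A_WAIT
3. evTimeout: (M_FOLLOW) → mode=M_FOLLOW action=A_WAIT
4. evDone: (M_FOLLOW) → mode=M_HOME action=A_TURN
5. evStop: (M_HOME) → mode=M_HALT action=A_RELEASE
6. evDone: (M_HALT) → mode=M_FOLLOW action=A_PING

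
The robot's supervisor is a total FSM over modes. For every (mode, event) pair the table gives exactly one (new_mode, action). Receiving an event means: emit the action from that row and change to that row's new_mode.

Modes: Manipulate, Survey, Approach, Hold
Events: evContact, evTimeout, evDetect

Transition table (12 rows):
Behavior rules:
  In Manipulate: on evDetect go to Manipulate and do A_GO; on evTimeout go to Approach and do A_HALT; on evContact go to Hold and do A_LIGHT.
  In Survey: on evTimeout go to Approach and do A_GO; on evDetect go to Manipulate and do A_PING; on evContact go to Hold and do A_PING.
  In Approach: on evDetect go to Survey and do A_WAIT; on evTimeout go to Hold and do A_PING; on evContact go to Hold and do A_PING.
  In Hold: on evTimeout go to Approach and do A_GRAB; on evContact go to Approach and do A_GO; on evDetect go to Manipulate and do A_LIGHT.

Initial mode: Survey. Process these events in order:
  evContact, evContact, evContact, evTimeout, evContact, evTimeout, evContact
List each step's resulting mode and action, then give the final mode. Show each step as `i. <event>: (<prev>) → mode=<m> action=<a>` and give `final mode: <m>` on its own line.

final mode: Hold

1. evContact: (Survey) → mode=Hold action=A_PING
2. evContact: (Hold) → mode=Approach action=A_GO
3. evContact: (Approach) → mode=Hold action=A_PING
4. evTimeout: (Hold) → mode=Approach action=A_GRAB
5. evContact: (Approach) → mode=Hold action=A_PING
6. evTimeout: (Hold) → mode=Approach action=A_GRAB
7. evContact: (Approach) → mode=Hold action=A_PING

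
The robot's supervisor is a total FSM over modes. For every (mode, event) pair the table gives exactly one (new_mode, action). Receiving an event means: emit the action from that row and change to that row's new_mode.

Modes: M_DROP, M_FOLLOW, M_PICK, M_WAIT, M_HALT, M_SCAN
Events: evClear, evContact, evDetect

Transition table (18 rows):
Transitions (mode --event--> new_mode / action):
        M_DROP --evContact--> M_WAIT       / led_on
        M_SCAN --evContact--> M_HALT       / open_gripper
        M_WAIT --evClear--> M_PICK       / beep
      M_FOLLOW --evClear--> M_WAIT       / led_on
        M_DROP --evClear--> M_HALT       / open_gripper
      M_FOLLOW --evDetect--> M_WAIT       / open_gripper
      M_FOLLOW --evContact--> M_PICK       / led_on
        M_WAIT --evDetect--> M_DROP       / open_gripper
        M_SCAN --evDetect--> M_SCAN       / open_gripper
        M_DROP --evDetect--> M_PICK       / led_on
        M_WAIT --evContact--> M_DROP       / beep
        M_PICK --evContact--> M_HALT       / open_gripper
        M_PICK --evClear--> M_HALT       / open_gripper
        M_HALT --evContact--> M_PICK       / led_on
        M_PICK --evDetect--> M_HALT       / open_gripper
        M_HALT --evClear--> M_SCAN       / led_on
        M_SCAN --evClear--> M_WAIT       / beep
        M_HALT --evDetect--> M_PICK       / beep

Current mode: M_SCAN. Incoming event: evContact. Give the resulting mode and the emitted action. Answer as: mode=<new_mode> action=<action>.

mode=M_HALT action=open_gripper

current mode = M_SCAN; filter table to that mode:
  (M_SCAN, evContact) → (M_HALT, open_gripper)  ← event matches
  (M_SCAN, evDetect) → (M_SCAN, open_gripper)
  (M_SCAN, evClear) → (M_WAIT, beep)
event = evContact selects (M_HALT, open_gripper)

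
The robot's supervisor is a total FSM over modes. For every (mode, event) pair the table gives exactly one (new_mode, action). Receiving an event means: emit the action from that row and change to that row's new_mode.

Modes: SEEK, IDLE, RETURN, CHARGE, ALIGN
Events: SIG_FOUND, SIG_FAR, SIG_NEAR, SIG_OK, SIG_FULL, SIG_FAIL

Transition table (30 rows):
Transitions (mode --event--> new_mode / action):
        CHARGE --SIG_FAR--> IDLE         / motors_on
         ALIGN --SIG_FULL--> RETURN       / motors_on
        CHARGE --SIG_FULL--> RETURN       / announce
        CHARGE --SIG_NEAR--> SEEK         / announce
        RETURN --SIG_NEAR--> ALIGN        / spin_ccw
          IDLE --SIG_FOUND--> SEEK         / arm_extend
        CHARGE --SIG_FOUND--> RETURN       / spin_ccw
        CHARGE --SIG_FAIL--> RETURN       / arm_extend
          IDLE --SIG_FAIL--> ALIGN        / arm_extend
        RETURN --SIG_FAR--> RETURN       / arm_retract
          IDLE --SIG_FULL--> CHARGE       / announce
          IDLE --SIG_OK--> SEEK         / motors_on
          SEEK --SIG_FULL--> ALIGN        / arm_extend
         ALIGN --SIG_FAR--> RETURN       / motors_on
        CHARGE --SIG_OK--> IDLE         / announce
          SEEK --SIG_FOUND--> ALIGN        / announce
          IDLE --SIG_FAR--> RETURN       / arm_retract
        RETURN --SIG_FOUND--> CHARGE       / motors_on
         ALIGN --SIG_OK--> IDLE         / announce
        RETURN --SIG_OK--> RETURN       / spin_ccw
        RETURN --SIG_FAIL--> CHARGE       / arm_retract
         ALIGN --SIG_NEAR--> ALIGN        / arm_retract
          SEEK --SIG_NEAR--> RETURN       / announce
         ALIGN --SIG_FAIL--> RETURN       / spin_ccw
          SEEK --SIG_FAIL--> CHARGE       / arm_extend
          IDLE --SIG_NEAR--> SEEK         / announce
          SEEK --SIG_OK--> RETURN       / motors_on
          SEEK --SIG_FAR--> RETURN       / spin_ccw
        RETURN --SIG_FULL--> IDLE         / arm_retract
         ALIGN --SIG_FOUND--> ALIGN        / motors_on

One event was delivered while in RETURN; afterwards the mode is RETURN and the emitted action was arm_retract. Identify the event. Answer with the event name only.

SIG_FAR

try SIG_FOUND: (RETURN, SIG_FOUND) → (CHARGE, motors_on)
try SIG_FAR: (RETURN, SIG_FAR) → (RETURN, arm_retract)  ← matches
try SIG_NEAR: (RETURN, SIG_NEAR) → (ALIGN, spin_ccw)
try SIG_OK: (RETURN, SIG_OK) → (RETURN, spin_ccw)
try SIG_FULL: (RETURN, SIG_FULL) → (IDLE, arm_retract)
try SIG_FAIL: (RETURN, SIG_FAIL) → (CHARGE, arm_retract)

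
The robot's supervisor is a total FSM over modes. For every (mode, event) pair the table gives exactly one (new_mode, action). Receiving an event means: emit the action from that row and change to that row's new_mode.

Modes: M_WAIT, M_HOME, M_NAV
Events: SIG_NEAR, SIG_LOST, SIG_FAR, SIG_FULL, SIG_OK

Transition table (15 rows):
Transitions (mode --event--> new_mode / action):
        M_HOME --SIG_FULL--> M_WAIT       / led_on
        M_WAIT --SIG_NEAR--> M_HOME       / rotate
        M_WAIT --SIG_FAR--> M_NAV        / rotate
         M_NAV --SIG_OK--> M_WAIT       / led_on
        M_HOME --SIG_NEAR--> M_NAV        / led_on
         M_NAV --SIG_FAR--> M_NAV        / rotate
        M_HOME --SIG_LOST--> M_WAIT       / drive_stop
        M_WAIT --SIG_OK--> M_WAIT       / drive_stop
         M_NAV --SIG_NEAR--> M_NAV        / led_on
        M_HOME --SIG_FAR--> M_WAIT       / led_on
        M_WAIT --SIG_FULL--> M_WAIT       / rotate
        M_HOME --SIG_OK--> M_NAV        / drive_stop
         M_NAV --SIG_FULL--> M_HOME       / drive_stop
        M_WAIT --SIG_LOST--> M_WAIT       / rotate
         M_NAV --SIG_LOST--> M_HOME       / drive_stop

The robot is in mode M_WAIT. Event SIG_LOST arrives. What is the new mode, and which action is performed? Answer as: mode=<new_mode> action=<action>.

current mode = M_WAIT; filter table to that mode:
  (M_WAIT, SIG_NEAR) → (M_HOME, rotate)
  (M_WAIT, SIG_FAR) → (M_NAV, rotate)
  (M_WAIT, SIG_OK) → (M_WAIT, drive_stop)
  (M_WAIT, SIG_FULL) → (M_WAIT, rotate)
  (M_WAIT, SIG_LOST) → (M_WAIT, rotate)  ← event matches
event = SIG_LOST selects (M_WAIT, rotate)

mode=M_WAIT action=rotate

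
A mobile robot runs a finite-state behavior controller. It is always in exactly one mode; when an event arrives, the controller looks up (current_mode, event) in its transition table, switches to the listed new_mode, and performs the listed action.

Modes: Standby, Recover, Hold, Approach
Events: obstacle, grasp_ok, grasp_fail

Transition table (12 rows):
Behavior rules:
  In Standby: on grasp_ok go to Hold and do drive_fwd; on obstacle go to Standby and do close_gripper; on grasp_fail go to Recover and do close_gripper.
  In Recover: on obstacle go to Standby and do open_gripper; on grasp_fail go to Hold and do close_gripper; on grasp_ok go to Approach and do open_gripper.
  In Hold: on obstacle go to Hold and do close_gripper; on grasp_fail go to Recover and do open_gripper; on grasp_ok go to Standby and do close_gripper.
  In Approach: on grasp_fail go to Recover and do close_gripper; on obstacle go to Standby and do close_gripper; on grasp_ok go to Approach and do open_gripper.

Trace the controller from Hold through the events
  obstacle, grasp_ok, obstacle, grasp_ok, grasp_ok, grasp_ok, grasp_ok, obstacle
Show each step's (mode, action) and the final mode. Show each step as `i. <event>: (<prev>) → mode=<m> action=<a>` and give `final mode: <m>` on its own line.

1. obstacle: (Hold) → mode=Hold action=close_gripper
2. grasp_ok: (Hold) → mode=Standby action=close_gripper
3. obstacle: (Standby) → mode=Standby action=close_gripper
4. grasp_ok: (Standby) → mode=Hold action=drive_fwd
5. grasp_ok: (Hold) → mode=Standby action=close_gripper
6. grasp_ok: (Standby) → mode=Hold action=drive_fwd
7. grasp_ok: (Hold) → mode=Standby action=close_gripper
8. obstacle: (Standby) → mode=Standby action=close_gripper

final mode: Standby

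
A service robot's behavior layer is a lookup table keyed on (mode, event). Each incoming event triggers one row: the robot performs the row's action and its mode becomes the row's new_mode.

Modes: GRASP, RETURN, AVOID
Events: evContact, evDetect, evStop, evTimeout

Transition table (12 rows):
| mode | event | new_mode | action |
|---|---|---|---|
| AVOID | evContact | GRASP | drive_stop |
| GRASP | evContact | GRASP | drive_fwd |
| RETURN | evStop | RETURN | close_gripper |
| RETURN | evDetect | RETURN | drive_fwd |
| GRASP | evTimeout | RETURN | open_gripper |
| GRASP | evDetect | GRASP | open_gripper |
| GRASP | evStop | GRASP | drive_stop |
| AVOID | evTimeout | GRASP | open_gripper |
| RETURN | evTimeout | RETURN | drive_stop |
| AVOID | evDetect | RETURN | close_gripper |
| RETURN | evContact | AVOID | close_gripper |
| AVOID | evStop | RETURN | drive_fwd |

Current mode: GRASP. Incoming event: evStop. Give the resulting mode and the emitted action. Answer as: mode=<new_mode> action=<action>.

mode=GRASP action=drive_stop

current mode = GRASP; filter table to that mode:
  (GRASP, evContact) → (GRASP, drive_fwd)
  (GRASP, evTimeout) → (RETURN, open_gripper)
  (GRASP, evDetect) → (GRASP, open_gripper)
  (GRASP, evStop) → (GRASP, drive_stop)  ← event matches
event = evStop selects (GRASP, drive_stop)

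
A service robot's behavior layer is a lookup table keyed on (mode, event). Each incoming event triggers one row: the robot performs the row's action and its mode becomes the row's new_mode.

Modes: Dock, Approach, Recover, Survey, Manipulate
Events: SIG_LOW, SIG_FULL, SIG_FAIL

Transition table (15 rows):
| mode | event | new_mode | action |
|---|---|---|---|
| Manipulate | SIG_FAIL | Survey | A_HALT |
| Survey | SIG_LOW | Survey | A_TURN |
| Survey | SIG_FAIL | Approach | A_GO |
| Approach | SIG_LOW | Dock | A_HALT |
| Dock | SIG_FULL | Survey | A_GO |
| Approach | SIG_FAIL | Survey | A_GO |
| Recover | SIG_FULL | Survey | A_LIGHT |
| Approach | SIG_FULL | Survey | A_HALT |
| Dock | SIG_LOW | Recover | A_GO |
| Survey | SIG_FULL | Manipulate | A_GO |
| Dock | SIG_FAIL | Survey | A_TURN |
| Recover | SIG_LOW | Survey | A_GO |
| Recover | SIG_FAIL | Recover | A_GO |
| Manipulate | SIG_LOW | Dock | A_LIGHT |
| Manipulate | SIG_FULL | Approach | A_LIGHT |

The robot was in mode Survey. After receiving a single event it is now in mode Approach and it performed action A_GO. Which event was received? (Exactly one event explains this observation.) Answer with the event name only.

SIG_FAIL

try SIG_LOW: (Survey, SIG_LOW) → (Survey, A_TURN)
try SIG_FULL: (Survey, SIG_FULL) → (Manipulate, A_GO)
try SIG_FAIL: (Survey, SIG_FAIL) → (Approach, A_GO)  ← matches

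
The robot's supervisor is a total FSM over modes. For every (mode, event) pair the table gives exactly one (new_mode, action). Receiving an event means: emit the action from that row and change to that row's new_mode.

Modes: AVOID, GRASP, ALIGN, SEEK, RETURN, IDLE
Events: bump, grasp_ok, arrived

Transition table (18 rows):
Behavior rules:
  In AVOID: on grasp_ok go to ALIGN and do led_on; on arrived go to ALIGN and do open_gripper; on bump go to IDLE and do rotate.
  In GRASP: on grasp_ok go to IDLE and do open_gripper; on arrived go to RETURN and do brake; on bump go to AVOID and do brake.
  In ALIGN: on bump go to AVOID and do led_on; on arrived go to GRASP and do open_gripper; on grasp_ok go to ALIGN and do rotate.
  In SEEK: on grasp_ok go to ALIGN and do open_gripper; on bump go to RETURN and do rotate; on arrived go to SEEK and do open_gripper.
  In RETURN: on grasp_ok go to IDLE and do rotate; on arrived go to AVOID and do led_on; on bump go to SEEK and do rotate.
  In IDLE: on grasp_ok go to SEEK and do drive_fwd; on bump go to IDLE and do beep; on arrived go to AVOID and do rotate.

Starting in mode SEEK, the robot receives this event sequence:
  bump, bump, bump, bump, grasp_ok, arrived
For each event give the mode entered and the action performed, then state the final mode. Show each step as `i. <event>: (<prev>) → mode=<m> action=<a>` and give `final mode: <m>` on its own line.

final mode: GRASP

1. bump: (SEEK) → mode=RETURN action=rotate
2. bump: (RETURN) → mode=SEEK action=rotate
3. bump: (SEEK) → mode=RETURN action=rotate
4. bump: (RETURN) → mode=SEEK action=rotate
5. grasp_ok: (SEEK) → mode=ALIGN action=open_gripper
6. arrived: (ALIGN) → mode=GRASP action=open_gripper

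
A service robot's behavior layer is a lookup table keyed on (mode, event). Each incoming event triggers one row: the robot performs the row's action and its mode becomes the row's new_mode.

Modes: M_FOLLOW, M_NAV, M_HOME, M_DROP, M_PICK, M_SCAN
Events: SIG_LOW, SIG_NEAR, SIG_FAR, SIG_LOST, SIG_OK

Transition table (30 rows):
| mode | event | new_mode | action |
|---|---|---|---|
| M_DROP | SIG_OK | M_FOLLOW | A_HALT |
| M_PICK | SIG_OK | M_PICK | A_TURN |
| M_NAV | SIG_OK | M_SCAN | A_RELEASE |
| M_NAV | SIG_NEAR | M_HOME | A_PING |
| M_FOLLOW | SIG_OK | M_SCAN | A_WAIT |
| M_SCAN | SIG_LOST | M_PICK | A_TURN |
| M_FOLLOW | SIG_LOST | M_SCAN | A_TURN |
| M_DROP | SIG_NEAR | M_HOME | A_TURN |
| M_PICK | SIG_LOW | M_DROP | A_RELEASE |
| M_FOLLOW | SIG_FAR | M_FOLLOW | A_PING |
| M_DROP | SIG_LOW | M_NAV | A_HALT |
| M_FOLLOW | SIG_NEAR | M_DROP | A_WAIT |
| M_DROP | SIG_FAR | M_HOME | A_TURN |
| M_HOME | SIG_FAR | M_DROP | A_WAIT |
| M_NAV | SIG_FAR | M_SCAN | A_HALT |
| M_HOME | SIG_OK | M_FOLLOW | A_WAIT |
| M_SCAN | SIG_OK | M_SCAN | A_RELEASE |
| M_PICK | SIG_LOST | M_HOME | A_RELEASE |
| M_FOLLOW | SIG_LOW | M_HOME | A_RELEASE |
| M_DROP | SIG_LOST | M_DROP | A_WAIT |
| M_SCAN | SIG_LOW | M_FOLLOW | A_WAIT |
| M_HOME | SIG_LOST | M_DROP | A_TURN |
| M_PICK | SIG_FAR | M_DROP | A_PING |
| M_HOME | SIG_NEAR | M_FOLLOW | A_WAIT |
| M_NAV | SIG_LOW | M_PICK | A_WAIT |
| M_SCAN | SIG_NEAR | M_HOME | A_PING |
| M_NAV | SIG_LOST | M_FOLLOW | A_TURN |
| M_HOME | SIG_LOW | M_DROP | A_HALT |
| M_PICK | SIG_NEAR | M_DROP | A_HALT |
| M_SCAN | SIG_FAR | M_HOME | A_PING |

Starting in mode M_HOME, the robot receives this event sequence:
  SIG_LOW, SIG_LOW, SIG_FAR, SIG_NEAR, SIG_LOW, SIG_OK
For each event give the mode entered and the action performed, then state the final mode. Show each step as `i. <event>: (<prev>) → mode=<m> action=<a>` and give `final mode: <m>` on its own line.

final mode: M_FOLLOW

1. SIG_LOW: (M_HOME) → mode=M_DROP action=A_HALT
2. SIG_LOW: (M_DROP) → mode=M_NAV action=A_HALT
3. SIG_FAR: (M_NAV) → mode=M_SCAN action=A_HALT
4. SIG_NEAR: (M_SCAN) → mode=M_HOME action=A_PING
5. SIG_LOW: (M_HOME) → mode=M_DROP action=A_HALT
6. SIG_OK: (M_DROP) → mode=M_FOLLOW action=A_HALT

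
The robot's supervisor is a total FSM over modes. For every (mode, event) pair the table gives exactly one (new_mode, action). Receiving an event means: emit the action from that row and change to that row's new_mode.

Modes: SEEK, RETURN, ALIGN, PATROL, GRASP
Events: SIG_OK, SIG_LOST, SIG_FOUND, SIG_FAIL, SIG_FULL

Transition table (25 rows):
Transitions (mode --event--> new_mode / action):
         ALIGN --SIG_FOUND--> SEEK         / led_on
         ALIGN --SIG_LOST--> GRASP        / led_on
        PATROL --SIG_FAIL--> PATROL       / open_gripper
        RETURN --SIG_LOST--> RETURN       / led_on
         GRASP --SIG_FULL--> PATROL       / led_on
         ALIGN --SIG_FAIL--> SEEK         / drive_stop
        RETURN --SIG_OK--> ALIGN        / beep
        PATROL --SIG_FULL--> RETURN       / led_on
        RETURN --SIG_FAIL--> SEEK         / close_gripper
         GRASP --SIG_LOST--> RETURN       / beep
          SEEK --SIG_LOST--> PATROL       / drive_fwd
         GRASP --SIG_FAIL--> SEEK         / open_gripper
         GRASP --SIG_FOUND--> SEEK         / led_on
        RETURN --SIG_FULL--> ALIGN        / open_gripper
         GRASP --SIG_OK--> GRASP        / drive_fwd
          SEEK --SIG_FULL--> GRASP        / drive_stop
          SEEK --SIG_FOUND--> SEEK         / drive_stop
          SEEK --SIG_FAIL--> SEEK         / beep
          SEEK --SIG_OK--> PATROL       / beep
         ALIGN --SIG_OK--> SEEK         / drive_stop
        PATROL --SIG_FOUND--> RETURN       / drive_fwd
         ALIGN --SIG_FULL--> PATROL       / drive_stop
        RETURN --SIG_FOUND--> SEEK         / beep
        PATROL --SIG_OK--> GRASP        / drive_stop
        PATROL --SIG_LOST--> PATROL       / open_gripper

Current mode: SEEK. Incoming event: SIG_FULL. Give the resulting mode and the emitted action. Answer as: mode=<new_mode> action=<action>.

current mode = SEEK; filter table to that mode:
  (SEEK, SIG_LOST) → (PATROL, drive_fwd)
  (SEEK, SIG_FULL) → (GRASP, drive_stop)  ← event matches
  (SEEK, SIG_FOUND) → (SEEK, drive_stop)
  (SEEK, SIG_FAIL) → (SEEK, beep)
  (SEEK, SIG_OK) → (PATROL, beep)
event = SIG_FULL selects (GRASP, drive_stop)

mode=GRASP action=drive_stop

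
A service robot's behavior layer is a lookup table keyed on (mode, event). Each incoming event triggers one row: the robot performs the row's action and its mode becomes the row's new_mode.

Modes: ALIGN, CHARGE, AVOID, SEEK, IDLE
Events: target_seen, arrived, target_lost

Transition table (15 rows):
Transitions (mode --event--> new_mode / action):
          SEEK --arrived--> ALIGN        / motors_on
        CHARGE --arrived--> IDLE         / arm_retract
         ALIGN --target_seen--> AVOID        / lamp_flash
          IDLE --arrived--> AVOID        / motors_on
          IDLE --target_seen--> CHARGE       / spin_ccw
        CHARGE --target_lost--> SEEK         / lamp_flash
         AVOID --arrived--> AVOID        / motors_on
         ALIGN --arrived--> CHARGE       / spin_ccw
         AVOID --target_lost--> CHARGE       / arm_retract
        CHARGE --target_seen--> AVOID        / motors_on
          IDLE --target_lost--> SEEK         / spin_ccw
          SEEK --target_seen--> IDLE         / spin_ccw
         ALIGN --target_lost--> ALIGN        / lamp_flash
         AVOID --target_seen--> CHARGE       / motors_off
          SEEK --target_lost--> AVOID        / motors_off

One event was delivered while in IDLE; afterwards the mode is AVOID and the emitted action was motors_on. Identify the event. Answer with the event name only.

arrived

try target_seen: (IDLE, target_seen) → (CHARGE, spin_ccw)
try arrived: (IDLE, arrived) → (AVOID, motors_on)  ← matches
try target_lost: (IDLE, target_lost) → (SEEK, spin_ccw)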